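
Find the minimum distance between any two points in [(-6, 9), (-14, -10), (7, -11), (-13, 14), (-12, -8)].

Computing all pairwise distances among 5 points:

d((-6, 9), (-14, -10)) = 20.6155
d((-6, 9), (7, -11)) = 23.8537
d((-6, 9), (-13, 14)) = 8.6023
d((-6, 9), (-12, -8)) = 18.0278
d((-14, -10), (7, -11)) = 21.0238
d((-14, -10), (-13, 14)) = 24.0208
d((-14, -10), (-12, -8)) = 2.8284 <-- minimum
d((7, -11), (-13, 14)) = 32.0156
d((7, -11), (-12, -8)) = 19.2354
d((-13, 14), (-12, -8)) = 22.0227

Closest pair: (-14, -10) and (-12, -8) with distance 2.8284

The closest pair is (-14, -10) and (-12, -8) with Euclidean distance 2.8284. For 5 points, brute-force pairwise comparison is shown above. For large n, the divide-and-conquer algorithm (sort by x, recurse on halves, check the dividing strip) achieves O(n log n).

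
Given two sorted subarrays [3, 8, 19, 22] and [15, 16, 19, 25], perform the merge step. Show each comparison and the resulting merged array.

Merging process:

Compare 3 vs 15: take 3 from left. Merged: [3]
Compare 8 vs 15: take 8 from left. Merged: [3, 8]
Compare 19 vs 15: take 15 from right. Merged: [3, 8, 15]
Compare 19 vs 16: take 16 from right. Merged: [3, 8, 15, 16]
Compare 19 vs 19: take 19 from left. Merged: [3, 8, 15, 16, 19]
Compare 22 vs 19: take 19 from right. Merged: [3, 8, 15, 16, 19, 19]
Compare 22 vs 25: take 22 from left. Merged: [3, 8, 15, 16, 19, 19, 22]
Append remaining from right: [25]. Merged: [3, 8, 15, 16, 19, 19, 22, 25]

Final merged array: [3, 8, 15, 16, 19, 19, 22, 25]
Total comparisons: 7

The merged array is [3, 8, 15, 16, 19, 19, 22, 25], requiring 7 comparisons. The merge step runs in O(n) time where n is the total number of elements.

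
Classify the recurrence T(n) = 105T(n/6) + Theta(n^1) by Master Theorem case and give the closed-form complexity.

Master Theorem for T(n) = 105T(n/6) + O(n^1):

a = 105, b = 6, c = 1
log_b(a) = log_6(105) = 2.5974

Case 1: c = 1 < log_6(105) = 2.5974
T(n) = O(n^(log_6 105))

For T(n) = 105T(n/6) + O(n^1): log_6(105) = 2.5974. This is Case 1 of the Master Theorem (c < log_b(a), work dominated by leaves), giving O(n^(log_6 105)).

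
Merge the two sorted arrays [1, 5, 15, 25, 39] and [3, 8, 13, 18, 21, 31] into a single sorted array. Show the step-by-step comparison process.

Merging process:

Compare 1 vs 3: take 1 from left. Merged: [1]
Compare 5 vs 3: take 3 from right. Merged: [1, 3]
Compare 5 vs 8: take 5 from left. Merged: [1, 3, 5]
Compare 15 vs 8: take 8 from right. Merged: [1, 3, 5, 8]
Compare 15 vs 13: take 13 from right. Merged: [1, 3, 5, 8, 13]
Compare 15 vs 18: take 15 from left. Merged: [1, 3, 5, 8, 13, 15]
Compare 25 vs 18: take 18 from right. Merged: [1, 3, 5, 8, 13, 15, 18]
Compare 25 vs 21: take 21 from right. Merged: [1, 3, 5, 8, 13, 15, 18, 21]
Compare 25 vs 31: take 25 from left. Merged: [1, 3, 5, 8, 13, 15, 18, 21, 25]
Compare 39 vs 31: take 31 from right. Merged: [1, 3, 5, 8, 13, 15, 18, 21, 25, 31]
Append remaining from left: [39]. Merged: [1, 3, 5, 8, 13, 15, 18, 21, 25, 31, 39]

Final merged array: [1, 3, 5, 8, 13, 15, 18, 21, 25, 31, 39]
Total comparisons: 10

The merged array is [1, 3, 5, 8, 13, 15, 18, 21, 25, 31, 39], requiring 10 comparisons. The merge step runs in O(n) time where n is the total number of elements.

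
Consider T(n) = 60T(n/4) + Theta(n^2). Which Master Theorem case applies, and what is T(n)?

Master Theorem for T(n) = 60T(n/4) + O(n^2):

a = 60, b = 4, c = 2
log_b(a) = log_4(60) = 2.9534

Case 1: c = 2 < log_4(60) = 2.9534
T(n) = O(n^(log_4 60))

For T(n) = 60T(n/4) + O(n^2): log_4(60) = 2.9534. This is Case 1 of the Master Theorem (c < log_b(a), work dominated by leaves), giving O(n^(log_4 60)).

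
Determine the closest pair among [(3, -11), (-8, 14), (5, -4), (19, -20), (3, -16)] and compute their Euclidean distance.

Computing all pairwise distances among 5 points:

d((3, -11), (-8, 14)) = 27.313
d((3, -11), (5, -4)) = 7.2801
d((3, -11), (19, -20)) = 18.3576
d((3, -11), (3, -16)) = 5.0 <-- minimum
d((-8, 14), (5, -4)) = 22.2036
d((-8, 14), (19, -20)) = 43.4166
d((-8, 14), (3, -16)) = 31.9531
d((5, -4), (19, -20)) = 21.2603
d((5, -4), (3, -16)) = 12.1655
d((19, -20), (3, -16)) = 16.4924

Closest pair: (3, -11) and (3, -16) with distance 5.0

The closest pair is (3, -11) and (3, -16) with Euclidean distance 5.0. For 5 points, brute-force pairwise comparison is shown above. For large n, the divide-and-conquer algorithm (sort by x, recurse on halves, check the dividing strip) achieves O(n log n).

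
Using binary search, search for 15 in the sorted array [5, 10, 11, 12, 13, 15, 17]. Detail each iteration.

Binary search for 15 in [5, 10, 11, 12, 13, 15, 17]:

lo=0, hi=6, mid=3, arr[mid]=12 -> 12 < 15, search right half
lo=4, hi=6, mid=5, arr[mid]=15 -> Found target at index 5!

Binary search finds 15 at index 5 after 2 comparisons. The search repeatedly halves the search space by comparing with the middle element.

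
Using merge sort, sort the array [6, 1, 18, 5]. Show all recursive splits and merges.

Merge sort trace:

Split: [6, 1, 18, 5] -> [6, 1] and [18, 5]
  Split: [6, 1] -> [6] and [1]
  Merge: [6] + [1] -> [1, 6]
  Split: [18, 5] -> [18] and [5]
  Merge: [18] + [5] -> [5, 18]
Merge: [1, 6] + [5, 18] -> [1, 5, 6, 18]

Final sorted array: [1, 5, 6, 18]

The merge sort proceeds by recursively splitting the array and merging sorted halves.
After all merges, the sorted array is [1, 5, 6, 18].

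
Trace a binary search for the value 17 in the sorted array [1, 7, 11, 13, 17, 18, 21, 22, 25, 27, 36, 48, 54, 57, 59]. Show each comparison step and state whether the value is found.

Binary search for 17 in [1, 7, 11, 13, 17, 18, 21, 22, 25, 27, 36, 48, 54, 57, 59]:

lo=0, hi=14, mid=7, arr[mid]=22 -> 22 > 17, search left half
lo=0, hi=6, mid=3, arr[mid]=13 -> 13 < 17, search right half
lo=4, hi=6, mid=5, arr[mid]=18 -> 18 > 17, search left half
lo=4, hi=4, mid=4, arr[mid]=17 -> Found target at index 4!

Binary search finds 17 at index 4 after 4 comparisons. The search repeatedly halves the search space by comparing with the middle element.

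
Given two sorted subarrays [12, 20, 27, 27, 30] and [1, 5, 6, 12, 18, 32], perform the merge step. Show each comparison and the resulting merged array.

Merging process:

Compare 12 vs 1: take 1 from right. Merged: [1]
Compare 12 vs 5: take 5 from right. Merged: [1, 5]
Compare 12 vs 6: take 6 from right. Merged: [1, 5, 6]
Compare 12 vs 12: take 12 from left. Merged: [1, 5, 6, 12]
Compare 20 vs 12: take 12 from right. Merged: [1, 5, 6, 12, 12]
Compare 20 vs 18: take 18 from right. Merged: [1, 5, 6, 12, 12, 18]
Compare 20 vs 32: take 20 from left. Merged: [1, 5, 6, 12, 12, 18, 20]
Compare 27 vs 32: take 27 from left. Merged: [1, 5, 6, 12, 12, 18, 20, 27]
Compare 27 vs 32: take 27 from left. Merged: [1, 5, 6, 12, 12, 18, 20, 27, 27]
Compare 30 vs 32: take 30 from left. Merged: [1, 5, 6, 12, 12, 18, 20, 27, 27, 30]
Append remaining from right: [32]. Merged: [1, 5, 6, 12, 12, 18, 20, 27, 27, 30, 32]

Final merged array: [1, 5, 6, 12, 12, 18, 20, 27, 27, 30, 32]
Total comparisons: 10

The merged array is [1, 5, 6, 12, 12, 18, 20, 27, 27, 30, 32], requiring 10 comparisons. The merge step runs in O(n) time where n is the total number of elements.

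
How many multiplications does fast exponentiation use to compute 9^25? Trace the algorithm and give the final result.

Computing 9^25 by squaring (build up from 9^1; each line after the first costs one multiplication):

9^1 = 9
9^2 = (9^1)^2 = 9^2 = 81
9^3 = 9 * 9^2 = 9 * 81 = 729
9^6 = (9^3)^2 = 729^2 = 531441
9^12 = (9^6)^2 = 531441^2 = 282429536481
9^24 = (9^12)^2 = 282429536481^2 = 79766443076872509863361
9^25 = 9 * 9^24 = 9 * 79766443076872509863361 = 717897987691852588770249

Result: 717897987691852588770249
Multiplications needed: 6 (6 lines after 9^1)

9^25 = 717897987691852588770249. Using exponentiation by squaring, this requires 6 multiplications. The key idea: if the exponent is even, square the half-power; if odd, multiply by the base once.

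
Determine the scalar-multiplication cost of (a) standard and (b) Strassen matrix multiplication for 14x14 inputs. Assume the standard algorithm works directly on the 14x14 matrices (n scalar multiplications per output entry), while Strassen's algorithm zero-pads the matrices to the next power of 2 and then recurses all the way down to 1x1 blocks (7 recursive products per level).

Matrix multiplication for 14x14 matrices:

Strassen's algorithm requires power-of-2 dimensions. Pad 14x14 to 16x16 (next power of 2).

Standard algorithm: 14^3 = 2744 multiplications
Strassen's algorithm: 7^(log2(16)) = 7^4 = 2401 multiplications
Savings: 2744 - 2401 = 343 multiplications

Standard: 2744 multiplications (14^3). Strassen: 2401 multiplications (7^4, after padding to 16x16). Strassen reduces 8 recursive multiplications to 7 at each level.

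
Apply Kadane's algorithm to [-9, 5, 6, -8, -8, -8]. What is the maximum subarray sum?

Using Kadane's algorithm on [-9, 5, 6, -8, -8, -8]:

Scanning through the array:
Position 1 (value 5): max_ending_here = 5, max_so_far = 5
Position 2 (value 6): max_ending_here = 11, max_so_far = 11
Position 3 (value -8): max_ending_here = 3, max_so_far = 11
Position 4 (value -8): max_ending_here = -5, max_so_far = 11
Position 5 (value -8): max_ending_here = -8, max_so_far = 11

Maximum subarray: [5, 6]
Maximum sum: 11

The maximum subarray is [5, 6] with sum 11. This subarray runs from index 1 to index 2.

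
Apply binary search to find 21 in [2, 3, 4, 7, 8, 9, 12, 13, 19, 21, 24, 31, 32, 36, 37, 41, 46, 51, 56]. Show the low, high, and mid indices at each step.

Binary search for 21 in [2, 3, 4, 7, 8, 9, 12, 13, 19, 21, 24, 31, 32, 36, 37, 41, 46, 51, 56]:

lo=0, hi=18, mid=9, arr[mid]=21 -> Found target at index 9!

Binary search finds 21 at index 9 after 1 comparisons. The search repeatedly halves the search space by comparing with the middle element.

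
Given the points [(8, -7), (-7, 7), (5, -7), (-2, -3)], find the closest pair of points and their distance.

Computing all pairwise distances among 4 points:

d((8, -7), (-7, 7)) = 20.5183
d((8, -7), (5, -7)) = 3.0 <-- minimum
d((8, -7), (-2, -3)) = 10.7703
d((-7, 7), (5, -7)) = 18.4391
d((-7, 7), (-2, -3)) = 11.1803
d((5, -7), (-2, -3)) = 8.0623

Closest pair: (8, -7) and (5, -7) with distance 3.0

The closest pair is (8, -7) and (5, -7) with Euclidean distance 3.0. For 4 points, brute-force pairwise comparison is shown above. For large n, the divide-and-conquer algorithm (sort by x, recurse on halves, check the dividing strip) achieves O(n log n).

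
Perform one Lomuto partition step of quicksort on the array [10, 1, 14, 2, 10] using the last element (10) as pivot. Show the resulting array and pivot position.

Lomuto partition with pivot = 10:

Initial array: [10, 1, 14, 2, 10]

arr[0]=10 <= 10: swap with position 0, array becomes [10, 1, 14, 2, 10]
arr[1]=1 <= 10: swap with position 1, array becomes [10, 1, 14, 2, 10]
arr[2]=14 > 10: no swap
arr[3]=2 <= 10: swap with position 2, array becomes [10, 1, 2, 14, 10]

Place pivot at position 3: [10, 1, 2, 10, 14]
Pivot position: 3

After partitioning with pivot 10, the array becomes [10, 1, 2, 10, 14]. The pivot is placed at index 3. All elements to the left of the pivot are <= 10, and all elements to the right are > 10.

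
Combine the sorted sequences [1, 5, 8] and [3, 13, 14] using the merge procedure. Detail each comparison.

Merging process:

Compare 1 vs 3: take 1 from left. Merged: [1]
Compare 5 vs 3: take 3 from right. Merged: [1, 3]
Compare 5 vs 13: take 5 from left. Merged: [1, 3, 5]
Compare 8 vs 13: take 8 from left. Merged: [1, 3, 5, 8]
Append remaining from right: [13, 14]. Merged: [1, 3, 5, 8, 13, 14]

Final merged array: [1, 3, 5, 8, 13, 14]
Total comparisons: 4

The merged array is [1, 3, 5, 8, 13, 14], requiring 4 comparisons. The merge step runs in O(n) time where n is the total number of elements.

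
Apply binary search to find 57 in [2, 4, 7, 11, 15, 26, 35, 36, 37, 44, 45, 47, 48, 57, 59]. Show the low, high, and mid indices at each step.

Binary search for 57 in [2, 4, 7, 11, 15, 26, 35, 36, 37, 44, 45, 47, 48, 57, 59]:

lo=0, hi=14, mid=7, arr[mid]=36 -> 36 < 57, search right half
lo=8, hi=14, mid=11, arr[mid]=47 -> 47 < 57, search right half
lo=12, hi=14, mid=13, arr[mid]=57 -> Found target at index 13!

Binary search finds 57 at index 13 after 3 comparisons. The search repeatedly halves the search space by comparing with the middle element.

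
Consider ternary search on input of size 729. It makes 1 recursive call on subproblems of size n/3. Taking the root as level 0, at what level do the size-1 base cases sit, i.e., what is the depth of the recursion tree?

For divide and conquer with division factor 3:

Problem sizes at each level:
Level 0: 729
Level 1: 243
Level 2: 81
Level 3: 27
Level 4: 9
Level 5: 3
Level 6: 1

The root is level 0 and the size-1 base case is level 6 (the tree spans levels 0 through 6, i.e. 7 levels counting the root), so the depth is the number of divisions: log_3(729) = 6

The recursion tree depth is log_3(729) = 6. At each level, the problem size is divided by 3, so it takes 6 divisions to reduce to a base case of size 1. The algorithm makes 1 recursive call at each level.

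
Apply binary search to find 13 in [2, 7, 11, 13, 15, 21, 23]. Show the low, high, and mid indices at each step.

Binary search for 13 in [2, 7, 11, 13, 15, 21, 23]:

lo=0, hi=6, mid=3, arr[mid]=13 -> Found target at index 3!

Binary search finds 13 at index 3 after 1 comparisons. The search repeatedly halves the search space by comparing with the middle element.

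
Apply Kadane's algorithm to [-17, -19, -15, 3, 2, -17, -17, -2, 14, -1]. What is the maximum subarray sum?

Using Kadane's algorithm on [-17, -19, -15, 3, 2, -17, -17, -2, 14, -1]:

Scanning through the array:
Position 1 (value -19): max_ending_here = -19, max_so_far = -17
Position 2 (value -15): max_ending_here = -15, max_so_far = -15
Position 3 (value 3): max_ending_here = 3, max_so_far = 3
Position 4 (value 2): max_ending_here = 5, max_so_far = 5
Position 5 (value -17): max_ending_here = -12, max_so_far = 5
Position 6 (value -17): max_ending_here = -17, max_so_far = 5
Position 7 (value -2): max_ending_here = -2, max_so_far = 5
Position 8 (value 14): max_ending_here = 14, max_so_far = 14
Position 9 (value -1): max_ending_here = 13, max_so_far = 14

Maximum subarray: [14]
Maximum sum: 14

The maximum subarray is [14] with sum 14. This subarray runs from index 8 to index 8.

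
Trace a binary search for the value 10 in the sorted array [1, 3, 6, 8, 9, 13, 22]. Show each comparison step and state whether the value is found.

Binary search for 10 in [1, 3, 6, 8, 9, 13, 22]:

lo=0, hi=6, mid=3, arr[mid]=8 -> 8 < 10, search right half
lo=4, hi=6, mid=5, arr[mid]=13 -> 13 > 10, search left half
lo=4, hi=4, mid=4, arr[mid]=9 -> 9 < 10, search right half
lo=5 > hi=4, target 10 not found

Binary search determines that 10 is not in the array after 3 comparisons. The search space was exhausted without finding the target.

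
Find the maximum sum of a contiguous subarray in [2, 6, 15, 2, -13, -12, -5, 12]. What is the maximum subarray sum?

Using Kadane's algorithm on [2, 6, 15, 2, -13, -12, -5, 12]:

Scanning through the array:
Position 1 (value 6): max_ending_here = 8, max_so_far = 8
Position 2 (value 15): max_ending_here = 23, max_so_far = 23
Position 3 (value 2): max_ending_here = 25, max_so_far = 25
Position 4 (value -13): max_ending_here = 12, max_so_far = 25
Position 5 (value -12): max_ending_here = 0, max_so_far = 25
Position 6 (value -5): max_ending_here = -5, max_so_far = 25
Position 7 (value 12): max_ending_here = 12, max_so_far = 25

Maximum subarray: [2, 6, 15, 2]
Maximum sum: 25

The maximum subarray is [2, 6, 15, 2] with sum 25. This subarray runs from index 0 to index 3.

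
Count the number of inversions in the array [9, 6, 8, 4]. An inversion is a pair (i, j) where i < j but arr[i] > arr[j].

Finding inversions in [9, 6, 8, 4]:

(0, 1): arr[0]=9 > arr[1]=6
(0, 2): arr[0]=9 > arr[2]=8
(0, 3): arr[0]=9 > arr[3]=4
(1, 3): arr[1]=6 > arr[3]=4
(2, 3): arr[2]=8 > arr[3]=4

Total inversions: 5

The array has 5 inversion(s): (0,1), (0,2), (0,3), (1,3), (2,3). Each pair (i,j) satisfies i < j and arr[i] > arr[j].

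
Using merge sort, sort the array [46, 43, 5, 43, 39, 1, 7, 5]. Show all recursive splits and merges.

Merge sort trace:

Split: [46, 43, 5, 43, 39, 1, 7, 5] -> [46, 43, 5, 43] and [39, 1, 7, 5]
  Split: [46, 43, 5, 43] -> [46, 43] and [5, 43]
    Split: [46, 43] -> [46] and [43]
    Merge: [46] + [43] -> [43, 46]
    Split: [5, 43] -> [5] and [43]
    Merge: [5] + [43] -> [5, 43]
  Merge: [43, 46] + [5, 43] -> [5, 43, 43, 46]
  Split: [39, 1, 7, 5] -> [39, 1] and [7, 5]
    Split: [39, 1] -> [39] and [1]
    Merge: [39] + [1] -> [1, 39]
    Split: [7, 5] -> [7] and [5]
    Merge: [7] + [5] -> [5, 7]
  Merge: [1, 39] + [5, 7] -> [1, 5, 7, 39]
Merge: [5, 43, 43, 46] + [1, 5, 7, 39] -> [1, 5, 5, 7, 39, 43, 43, 46]

Final sorted array: [1, 5, 5, 7, 39, 43, 43, 46]

The merge sort proceeds by recursively splitting the array and merging sorted halves.
After all merges, the sorted array is [1, 5, 5, 7, 39, 43, 43, 46].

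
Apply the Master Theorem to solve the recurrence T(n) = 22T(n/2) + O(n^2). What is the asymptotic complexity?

Master Theorem for T(n) = 22T(n/2) + O(n^2):

a = 22, b = 2, c = 2
log_b(a) = log_2(22) = 4.4594

Case 1: c = 2 < log_2(22) = 4.4594
T(n) = O(n^(log_2 22))

For T(n) = 22T(n/2) + O(n^2): log_2(22) = 4.4594. This is Case 1 of the Master Theorem (c < log_b(a), work dominated by leaves), giving O(n^(log_2 22)).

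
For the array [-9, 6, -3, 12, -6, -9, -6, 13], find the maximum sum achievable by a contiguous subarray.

Using Kadane's algorithm on [-9, 6, -3, 12, -6, -9, -6, 13]:

Scanning through the array:
Position 1 (value 6): max_ending_here = 6, max_so_far = 6
Position 2 (value -3): max_ending_here = 3, max_so_far = 6
Position 3 (value 12): max_ending_here = 15, max_so_far = 15
Position 4 (value -6): max_ending_here = 9, max_so_far = 15
Position 5 (value -9): max_ending_here = 0, max_so_far = 15
Position 6 (value -6): max_ending_here = -6, max_so_far = 15
Position 7 (value 13): max_ending_here = 13, max_so_far = 15

Maximum subarray: [6, -3, 12]
Maximum sum: 15

The maximum subarray is [6, -3, 12] with sum 15. This subarray runs from index 1 to index 3.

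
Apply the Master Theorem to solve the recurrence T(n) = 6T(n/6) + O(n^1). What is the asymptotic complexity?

Master Theorem for T(n) = 6T(n/6) + O(n^1):

a = 6, b = 6, c = 1
log_b(a) = log_6(6) = 1.0000

Case 2: c = 1 = log_6(6) = 1.0000
T(n) = O(n^1 log n) = O(n log n)

For T(n) = 6T(n/6) + O(n^1): log_6(6) = 1.0000. This is Case 2 of the Master Theorem (c = log_b(a), equal work at all levels), giving O(n log n).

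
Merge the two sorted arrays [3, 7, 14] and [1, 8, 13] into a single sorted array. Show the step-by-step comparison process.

Merging process:

Compare 3 vs 1: take 1 from right. Merged: [1]
Compare 3 vs 8: take 3 from left. Merged: [1, 3]
Compare 7 vs 8: take 7 from left. Merged: [1, 3, 7]
Compare 14 vs 8: take 8 from right. Merged: [1, 3, 7, 8]
Compare 14 vs 13: take 13 from right. Merged: [1, 3, 7, 8, 13]
Append remaining from left: [14]. Merged: [1, 3, 7, 8, 13, 14]

Final merged array: [1, 3, 7, 8, 13, 14]
Total comparisons: 5

The merged array is [1, 3, 7, 8, 13, 14], requiring 5 comparisons. The merge step runs in O(n) time where n is the total number of elements.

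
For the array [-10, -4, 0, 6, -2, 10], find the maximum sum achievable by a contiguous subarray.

Using Kadane's algorithm on [-10, -4, 0, 6, -2, 10]:

Scanning through the array:
Position 1 (value -4): max_ending_here = -4, max_so_far = -4
Position 2 (value 0): max_ending_here = 0, max_so_far = 0
Position 3 (value 6): max_ending_here = 6, max_so_far = 6
Position 4 (value -2): max_ending_here = 4, max_so_far = 6
Position 5 (value 10): max_ending_here = 14, max_so_far = 14

Maximum subarray: [0, 6, -2, 10]
Maximum sum: 14

The maximum subarray is [0, 6, -2, 10] with sum 14. This subarray runs from index 2 to index 5.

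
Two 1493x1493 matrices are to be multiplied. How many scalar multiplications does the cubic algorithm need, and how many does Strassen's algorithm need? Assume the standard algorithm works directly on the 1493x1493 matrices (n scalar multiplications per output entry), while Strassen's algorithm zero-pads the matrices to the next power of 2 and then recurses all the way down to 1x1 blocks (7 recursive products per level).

Matrix multiplication for 1493x1493 matrices:

Strassen's algorithm requires power-of-2 dimensions. Pad 1493x1493 to 2048x2048 (next power of 2).

Standard algorithm: 1493^3 = 3327970157 multiplications
Strassen's algorithm: 7^(log2(2048)) = 7^11 = 1977326743 multiplications
Savings: 3327970157 - 1977326743 = 1350643414 multiplications

Standard: 3327970157 multiplications (1493^3). Strassen: 1977326743 multiplications (7^11, after padding to 2048x2048). Strassen reduces 8 recursive multiplications to 7 at each level.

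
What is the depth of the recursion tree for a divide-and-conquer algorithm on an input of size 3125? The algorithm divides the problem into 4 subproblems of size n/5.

For divide and conquer with division factor 5:

Problem sizes at each level:
Level 0: 3125
Level 1: 625
Level 2: 125
Level 3: 25
Level 4: 5
Level 5: 1

The root is level 0 and the size-1 base case is level 5 (the tree spans levels 0 through 5, i.e. 6 levels counting the root), so the depth is the number of divisions: log_5(3125) = 5

The recursion tree depth is log_5(3125) = 5. At each level, the problem size is divided by 5, so it takes 5 divisions to reduce to a base case of size 1. The algorithm makes 4 recursive calls at each level.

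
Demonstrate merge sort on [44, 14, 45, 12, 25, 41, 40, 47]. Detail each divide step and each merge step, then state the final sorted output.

Merge sort trace:

Split: [44, 14, 45, 12, 25, 41, 40, 47] -> [44, 14, 45, 12] and [25, 41, 40, 47]
  Split: [44, 14, 45, 12] -> [44, 14] and [45, 12]
    Split: [44, 14] -> [44] and [14]
    Merge: [44] + [14] -> [14, 44]
    Split: [45, 12] -> [45] and [12]
    Merge: [45] + [12] -> [12, 45]
  Merge: [14, 44] + [12, 45] -> [12, 14, 44, 45]
  Split: [25, 41, 40, 47] -> [25, 41] and [40, 47]
    Split: [25, 41] -> [25] and [41]
    Merge: [25] + [41] -> [25, 41]
    Split: [40, 47] -> [40] and [47]
    Merge: [40] + [47] -> [40, 47]
  Merge: [25, 41] + [40, 47] -> [25, 40, 41, 47]
Merge: [12, 14, 44, 45] + [25, 40, 41, 47] -> [12, 14, 25, 40, 41, 44, 45, 47]

Final sorted array: [12, 14, 25, 40, 41, 44, 45, 47]

The merge sort proceeds by recursively splitting the array and merging sorted halves.
After all merges, the sorted array is [12, 14, 25, 40, 41, 44, 45, 47].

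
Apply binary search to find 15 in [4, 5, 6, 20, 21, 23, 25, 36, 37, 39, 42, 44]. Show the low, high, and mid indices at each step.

Binary search for 15 in [4, 5, 6, 20, 21, 23, 25, 36, 37, 39, 42, 44]:

lo=0, hi=11, mid=5, arr[mid]=23 -> 23 > 15, search left half
lo=0, hi=4, mid=2, arr[mid]=6 -> 6 < 15, search right half
lo=3, hi=4, mid=3, arr[mid]=20 -> 20 > 15, search left half
lo=3 > hi=2, target 15 not found

Binary search determines that 15 is not in the array after 3 comparisons. The search space was exhausted without finding the target.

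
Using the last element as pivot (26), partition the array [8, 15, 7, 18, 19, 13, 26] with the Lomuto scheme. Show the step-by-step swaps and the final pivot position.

Lomuto partition with pivot = 26:

Initial array: [8, 15, 7, 18, 19, 13, 26]

arr[0]=8 <= 26: swap with position 0, array becomes [8, 15, 7, 18, 19, 13, 26]
arr[1]=15 <= 26: swap with position 1, array becomes [8, 15, 7, 18, 19, 13, 26]
arr[2]=7 <= 26: swap with position 2, array becomes [8, 15, 7, 18, 19, 13, 26]
arr[3]=18 <= 26: swap with position 3, array becomes [8, 15, 7, 18, 19, 13, 26]
arr[4]=19 <= 26: swap with position 4, array becomes [8, 15, 7, 18, 19, 13, 26]
arr[5]=13 <= 26: swap with position 5, array becomes [8, 15, 7, 18, 19, 13, 26]

Place pivot at position 6: [8, 15, 7, 18, 19, 13, 26]
Pivot position: 6

After partitioning with pivot 26, the array becomes [8, 15, 7, 18, 19, 13, 26]. The pivot is placed at index 6. All elements to the left of the pivot are <= 26, and all elements to the right are > 26.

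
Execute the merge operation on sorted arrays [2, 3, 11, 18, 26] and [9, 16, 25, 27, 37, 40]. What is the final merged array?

Merging process:

Compare 2 vs 9: take 2 from left. Merged: [2]
Compare 3 vs 9: take 3 from left. Merged: [2, 3]
Compare 11 vs 9: take 9 from right. Merged: [2, 3, 9]
Compare 11 vs 16: take 11 from left. Merged: [2, 3, 9, 11]
Compare 18 vs 16: take 16 from right. Merged: [2, 3, 9, 11, 16]
Compare 18 vs 25: take 18 from left. Merged: [2, 3, 9, 11, 16, 18]
Compare 26 vs 25: take 25 from right. Merged: [2, 3, 9, 11, 16, 18, 25]
Compare 26 vs 27: take 26 from left. Merged: [2, 3, 9, 11, 16, 18, 25, 26]
Append remaining from right: [27, 37, 40]. Merged: [2, 3, 9, 11, 16, 18, 25, 26, 27, 37, 40]

Final merged array: [2, 3, 9, 11, 16, 18, 25, 26, 27, 37, 40]
Total comparisons: 8

The merged array is [2, 3, 9, 11, 16, 18, 25, 26, 27, 37, 40], requiring 8 comparisons. The merge step runs in O(n) time where n is the total number of elements.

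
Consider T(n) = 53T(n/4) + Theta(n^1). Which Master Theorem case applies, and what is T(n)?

Master Theorem for T(n) = 53T(n/4) + O(n^1):

a = 53, b = 4, c = 1
log_b(a) = log_4(53) = 2.8640

Case 1: c = 1 < log_4(53) = 2.8640
T(n) = O(n^(log_4 53))

For T(n) = 53T(n/4) + O(n^1): log_4(53) = 2.8640. This is Case 1 of the Master Theorem (c < log_b(a), work dominated by leaves), giving O(n^(log_4 53)).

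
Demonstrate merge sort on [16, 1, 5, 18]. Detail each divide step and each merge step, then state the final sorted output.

Merge sort trace:

Split: [16, 1, 5, 18] -> [16, 1] and [5, 18]
  Split: [16, 1] -> [16] and [1]
  Merge: [16] + [1] -> [1, 16]
  Split: [5, 18] -> [5] and [18]
  Merge: [5] + [18] -> [5, 18]
Merge: [1, 16] + [5, 18] -> [1, 5, 16, 18]

Final sorted array: [1, 5, 16, 18]

The merge sort proceeds by recursively splitting the array and merging sorted halves.
After all merges, the sorted array is [1, 5, 16, 18].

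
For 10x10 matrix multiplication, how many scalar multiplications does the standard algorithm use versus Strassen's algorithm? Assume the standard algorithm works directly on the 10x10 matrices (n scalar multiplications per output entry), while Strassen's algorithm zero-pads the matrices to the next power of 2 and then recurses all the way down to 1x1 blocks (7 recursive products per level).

Matrix multiplication for 10x10 matrices:

Strassen's algorithm requires power-of-2 dimensions. Pad 10x10 to 16x16 (next power of 2).

Standard algorithm: 10^3 = 1000 multiplications
Strassen's algorithm: 7^(log2(16)) = 7^4 = 2401 multiplications
Difference: 1000 - 2401 = -1401 (Strassen uses MORE here due to padding overhead — for small or just-over-power-of-2 n, padding can outweigh the per-level savings)

Standard: 1000 multiplications (10^3). Strassen: 2401 multiplications (7^4, after padding to 16x16). Strassen reduces 8 recursive multiplications to 7 at each level.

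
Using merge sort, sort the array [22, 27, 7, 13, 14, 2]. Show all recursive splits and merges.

Merge sort trace:

Split: [22, 27, 7, 13, 14, 2] -> [22, 27, 7] and [13, 14, 2]
  Split: [22, 27, 7] -> [22] and [27, 7]
    Split: [27, 7] -> [27] and [7]
    Merge: [27] + [7] -> [7, 27]
  Merge: [22] + [7, 27] -> [7, 22, 27]
  Split: [13, 14, 2] -> [13] and [14, 2]
    Split: [14, 2] -> [14] and [2]
    Merge: [14] + [2] -> [2, 14]
  Merge: [13] + [2, 14] -> [2, 13, 14]
Merge: [7, 22, 27] + [2, 13, 14] -> [2, 7, 13, 14, 22, 27]

Final sorted array: [2, 7, 13, 14, 22, 27]

The merge sort proceeds by recursively splitting the array and merging sorted halves.
After all merges, the sorted array is [2, 7, 13, 14, 22, 27].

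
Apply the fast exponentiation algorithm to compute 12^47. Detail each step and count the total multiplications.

Computing 12^47 by squaring (build up from 12^1; each line after the first costs one multiplication):

12^1 = 12
12^2 = (12^1)^2 = 12^2 = 144
12^4 = (12^2)^2 = 144^2 = 20736
12^5 = 12 * 12^4 = 12 * 20736 = 248832
12^10 = (12^5)^2 = 248832^2 = 61917364224
12^11 = 12 * 12^10 = 12 * 61917364224 = 743008370688
12^22 = (12^11)^2 = 743008370688^2 = 552061438912436417593344
12^23 = 12 * 12^22 = 12 * 552061438912436417593344 = 6624737266949237011120128
12^46 = (12^23)^2 = 6624737266949237011120128^2 = 43887143856106046360568987631860370008329246736384
12^47 = 12 * 12^46 = 12 * 43887143856106046360568987631860370008329246736384 = 526645726273272556326827851582324440099950960836608

Result: 526645726273272556326827851582324440099950960836608
Multiplications needed: 9 (9 lines after 12^1)

12^47 = 526645726273272556326827851582324440099950960836608. Using exponentiation by squaring, this requires 9 multiplications. The key idea: if the exponent is even, square the half-power; if odd, multiply by the base once.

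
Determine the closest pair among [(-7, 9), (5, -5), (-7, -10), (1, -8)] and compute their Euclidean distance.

Computing all pairwise distances among 4 points:

d((-7, 9), (5, -5)) = 18.4391
d((-7, 9), (-7, -10)) = 19.0
d((-7, 9), (1, -8)) = 18.7883
d((5, -5), (-7, -10)) = 13.0
d((5, -5), (1, -8)) = 5.0 <-- minimum
d((-7, -10), (1, -8)) = 8.2462

Closest pair: (5, -5) and (1, -8) with distance 5.0

The closest pair is (5, -5) and (1, -8) with Euclidean distance 5.0. For 4 points, brute-force pairwise comparison is shown above. For large n, the divide-and-conquer algorithm (sort by x, recurse on halves, check the dividing strip) achieves O(n log n).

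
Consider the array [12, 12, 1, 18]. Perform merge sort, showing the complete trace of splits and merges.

Merge sort trace:

Split: [12, 12, 1, 18] -> [12, 12] and [1, 18]
  Split: [12, 12] -> [12] and [12]
  Merge: [12] + [12] -> [12, 12]
  Split: [1, 18] -> [1] and [18]
  Merge: [1] + [18] -> [1, 18]
Merge: [12, 12] + [1, 18] -> [1, 12, 12, 18]

Final sorted array: [1, 12, 12, 18]

The merge sort proceeds by recursively splitting the array and merging sorted halves.
After all merges, the sorted array is [1, 12, 12, 18].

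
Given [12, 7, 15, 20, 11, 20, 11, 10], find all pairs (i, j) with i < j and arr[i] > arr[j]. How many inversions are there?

Finding inversions in [12, 7, 15, 20, 11, 20, 11, 10]:

(0, 1): arr[0]=12 > arr[1]=7
(0, 4): arr[0]=12 > arr[4]=11
(0, 6): arr[0]=12 > arr[6]=11
(0, 7): arr[0]=12 > arr[7]=10
(2, 4): arr[2]=15 > arr[4]=11
(2, 6): arr[2]=15 > arr[6]=11
(2, 7): arr[2]=15 > arr[7]=10
(3, 4): arr[3]=20 > arr[4]=11
(3, 6): arr[3]=20 > arr[6]=11
(3, 7): arr[3]=20 > arr[7]=10
(4, 7): arr[4]=11 > arr[7]=10
(5, 6): arr[5]=20 > arr[6]=11
(5, 7): arr[5]=20 > arr[7]=10
(6, 7): arr[6]=11 > arr[7]=10

Total inversions: 14

The array has 14 inversion(s): (0,1), (0,4), (0,6), (0,7), (2,4), (2,6), (2,7), (3,4), (3,6), (3,7), (4,7), (5,6), (5,7), (6,7). Each pair (i,j) satisfies i < j and arr[i] > arr[j].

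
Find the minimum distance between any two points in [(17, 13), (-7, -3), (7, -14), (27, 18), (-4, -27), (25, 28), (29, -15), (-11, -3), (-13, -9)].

Computing all pairwise distances among 9 points:

d((17, 13), (-7, -3)) = 28.8444
d((17, 13), (7, -14)) = 28.7924
d((17, 13), (27, 18)) = 11.1803
d((17, 13), (-4, -27)) = 45.1774
d((17, 13), (25, 28)) = 17.0
d((17, 13), (29, -15)) = 30.4631
d((17, 13), (-11, -3)) = 32.249
d((17, 13), (-13, -9)) = 37.2022
d((-7, -3), (7, -14)) = 17.8045
d((-7, -3), (27, 18)) = 39.9625
d((-7, -3), (-4, -27)) = 24.1868
d((-7, -3), (25, 28)) = 44.5533
d((-7, -3), (29, -15)) = 37.9473
d((-7, -3), (-11, -3)) = 4.0 <-- minimum
d((-7, -3), (-13, -9)) = 8.4853
d((7, -14), (27, 18)) = 37.7359
d((7, -14), (-4, -27)) = 17.0294
d((7, -14), (25, 28)) = 45.6946
d((7, -14), (29, -15)) = 22.0227
d((7, -14), (-11, -3)) = 21.095
d((7, -14), (-13, -9)) = 20.6155
d((27, 18), (-4, -27)) = 54.6443
d((27, 18), (25, 28)) = 10.198
d((27, 18), (29, -15)) = 33.0606
d((27, 18), (-11, -3)) = 43.4166
d((27, 18), (-13, -9)) = 48.2597
d((-4, -27), (25, 28)) = 62.1772
d((-4, -27), (29, -15)) = 35.1141
d((-4, -27), (-11, -3)) = 25.0
d((-4, -27), (-13, -9)) = 20.1246
d((25, 28), (29, -15)) = 43.1856
d((25, 28), (-11, -3)) = 47.5079
d((25, 28), (-13, -9)) = 53.0377
d((29, -15), (-11, -3)) = 41.7612
d((29, -15), (-13, -9)) = 42.4264
d((-11, -3), (-13, -9)) = 6.3246

Closest pair: (-7, -3) and (-11, -3) with distance 4.0

The closest pair is (-7, -3) and (-11, -3) with Euclidean distance 4.0. For 9 points, brute-force pairwise comparison is shown above. For large n, the divide-and-conquer algorithm (sort by x, recurse on halves, check the dividing strip) achieves O(n log n).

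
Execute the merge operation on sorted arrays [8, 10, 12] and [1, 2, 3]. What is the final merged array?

Merging process:

Compare 8 vs 1: take 1 from right. Merged: [1]
Compare 8 vs 2: take 2 from right. Merged: [1, 2]
Compare 8 vs 3: take 3 from right. Merged: [1, 2, 3]
Append remaining from left: [8, 10, 12]. Merged: [1, 2, 3, 8, 10, 12]

Final merged array: [1, 2, 3, 8, 10, 12]
Total comparisons: 3

The merged array is [1, 2, 3, 8, 10, 12], requiring 3 comparisons. The merge step runs in O(n) time where n is the total number of elements.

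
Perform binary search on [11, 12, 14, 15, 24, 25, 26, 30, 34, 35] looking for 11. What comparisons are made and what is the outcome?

Binary search for 11 in [11, 12, 14, 15, 24, 25, 26, 30, 34, 35]:

lo=0, hi=9, mid=4, arr[mid]=24 -> 24 > 11, search left half
lo=0, hi=3, mid=1, arr[mid]=12 -> 12 > 11, search left half
lo=0, hi=0, mid=0, arr[mid]=11 -> Found target at index 0!

Binary search finds 11 at index 0 after 3 comparisons. The search repeatedly halves the search space by comparing with the middle element.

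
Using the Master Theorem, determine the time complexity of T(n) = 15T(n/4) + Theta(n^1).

Master Theorem for T(n) = 15T(n/4) + O(n^1):

a = 15, b = 4, c = 1
log_b(a) = log_4(15) = 1.9534

Case 1: c = 1 < log_4(15) = 1.9534
T(n) = O(n^(log_4 15))

For T(n) = 15T(n/4) + O(n^1): log_4(15) = 1.9534. This is Case 1 of the Master Theorem (c < log_b(a), work dominated by leaves), giving O(n^(log_4 15)).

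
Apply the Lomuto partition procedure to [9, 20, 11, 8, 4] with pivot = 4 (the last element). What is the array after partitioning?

Lomuto partition with pivot = 4:

Initial array: [9, 20, 11, 8, 4]

arr[0]=9 > 4: no swap
arr[1]=20 > 4: no swap
arr[2]=11 > 4: no swap
arr[3]=8 > 4: no swap

Place pivot at position 0: [4, 20, 11, 8, 9]
Pivot position: 0

After partitioning with pivot 4, the array becomes [4, 20, 11, 8, 9]. The pivot is placed at index 0. All elements to the left of the pivot are <= 4, and all elements to the right are > 4.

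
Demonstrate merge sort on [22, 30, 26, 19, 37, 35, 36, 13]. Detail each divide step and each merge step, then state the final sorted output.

Merge sort trace:

Split: [22, 30, 26, 19, 37, 35, 36, 13] -> [22, 30, 26, 19] and [37, 35, 36, 13]
  Split: [22, 30, 26, 19] -> [22, 30] and [26, 19]
    Split: [22, 30] -> [22] and [30]
    Merge: [22] + [30] -> [22, 30]
    Split: [26, 19] -> [26] and [19]
    Merge: [26] + [19] -> [19, 26]
  Merge: [22, 30] + [19, 26] -> [19, 22, 26, 30]
  Split: [37, 35, 36, 13] -> [37, 35] and [36, 13]
    Split: [37, 35] -> [37] and [35]
    Merge: [37] + [35] -> [35, 37]
    Split: [36, 13] -> [36] and [13]
    Merge: [36] + [13] -> [13, 36]
  Merge: [35, 37] + [13, 36] -> [13, 35, 36, 37]
Merge: [19, 22, 26, 30] + [13, 35, 36, 37] -> [13, 19, 22, 26, 30, 35, 36, 37]

Final sorted array: [13, 19, 22, 26, 30, 35, 36, 37]

The merge sort proceeds by recursively splitting the array and merging sorted halves.
After all merges, the sorted array is [13, 19, 22, 26, 30, 35, 36, 37].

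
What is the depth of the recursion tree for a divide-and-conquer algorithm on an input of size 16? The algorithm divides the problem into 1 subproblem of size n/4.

For divide and conquer with division factor 4:

Problem sizes at each level:
Level 0: 16
Level 1: 4
Level 2: 1

The root is level 0 and the size-1 base case is level 2 (the tree spans levels 0 through 2, i.e. 3 levels counting the root), so the depth is the number of divisions: log_4(16) = 2

The recursion tree depth is log_4(16) = 2. At each level, the problem size is divided by 4, so it takes 2 divisions to reduce to a base case of size 1. The algorithm makes 1 recursive call at each level.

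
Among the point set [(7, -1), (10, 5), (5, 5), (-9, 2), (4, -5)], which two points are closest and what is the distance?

Computing all pairwise distances among 5 points:

d((7, -1), (10, 5)) = 6.7082
d((7, -1), (5, 5)) = 6.3246
d((7, -1), (-9, 2)) = 16.2788
d((7, -1), (4, -5)) = 5.0 <-- minimum
d((10, 5), (5, 5)) = 5.0 <-- minimum
d((10, 5), (-9, 2)) = 19.2354
d((10, 5), (4, -5)) = 11.6619
d((5, 5), (-9, 2)) = 14.3178
d((5, 5), (4, -5)) = 10.0499
d((-9, 2), (4, -5)) = 14.7648

Minimum distance: 5.0 (tie among 2 pairs: (7, -1) and (4, -5); (10, 5) and (5, 5))

The minimum Euclidean distance is 5.0. There is a tie: 2 pairs achieve this minimum — (7, -1) and (4, -5); (10, 5) and (5, 5). Any of these is a valid closest pair. For 5 points, brute-force pairwise comparison is shown above. For large n, the divide-and-conquer algorithm (sort by x, recurse on halves, check the dividing strip) achieves O(n log n).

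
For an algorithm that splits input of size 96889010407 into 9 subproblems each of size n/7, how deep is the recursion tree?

For divide and conquer with division factor 7:

Problem sizes at each level:
Level 0: 96889010407
Level 1: 13841287201
Level 2: 1977326743
Level 3: 282475249
Level 4: 40353607
Level 5: 5764801
Level 6: 823543
Level 7: 117649
Level 8: 16807
Level 9: 2401
Level 10: 343
Level 11: 49
Level 12: 7
Level 13: 1

The root is level 0 and the size-1 base case is level 13 (the tree spans levels 0 through 13, i.e. 14 levels counting the root), so the depth is the number of divisions: log_7(96889010407) = 13

The recursion tree depth is log_7(96889010407) = 13. At each level, the problem size is divided by 7, so it takes 13 divisions to reduce to a base case of size 1. The algorithm makes 9 recursive calls at each level.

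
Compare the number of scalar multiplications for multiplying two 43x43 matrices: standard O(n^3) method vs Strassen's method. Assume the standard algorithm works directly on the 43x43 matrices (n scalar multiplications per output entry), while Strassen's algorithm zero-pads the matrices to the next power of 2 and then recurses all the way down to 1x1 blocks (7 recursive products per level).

Matrix multiplication for 43x43 matrices:

Strassen's algorithm requires power-of-2 dimensions. Pad 43x43 to 64x64 (next power of 2).

Standard algorithm: 43^3 = 79507 multiplications
Strassen's algorithm: 7^(log2(64)) = 7^6 = 117649 multiplications
Difference: 79507 - 117649 = -38142 (Strassen uses MORE here due to padding overhead — for small or just-over-power-of-2 n, padding can outweigh the per-level savings)

Standard: 79507 multiplications (43^3). Strassen: 117649 multiplications (7^6, after padding to 64x64). Strassen reduces 8 recursive multiplications to 7 at each level.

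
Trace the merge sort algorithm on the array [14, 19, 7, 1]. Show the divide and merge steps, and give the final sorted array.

Merge sort trace:

Split: [14, 19, 7, 1] -> [14, 19] and [7, 1]
  Split: [14, 19] -> [14] and [19]
  Merge: [14] + [19] -> [14, 19]
  Split: [7, 1] -> [7] and [1]
  Merge: [7] + [1] -> [1, 7]
Merge: [14, 19] + [1, 7] -> [1, 7, 14, 19]

Final sorted array: [1, 7, 14, 19]

The merge sort proceeds by recursively splitting the array and merging sorted halves.
After all merges, the sorted array is [1, 7, 14, 19].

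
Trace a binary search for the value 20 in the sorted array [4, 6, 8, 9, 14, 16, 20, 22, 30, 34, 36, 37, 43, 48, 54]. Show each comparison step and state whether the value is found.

Binary search for 20 in [4, 6, 8, 9, 14, 16, 20, 22, 30, 34, 36, 37, 43, 48, 54]:

lo=0, hi=14, mid=7, arr[mid]=22 -> 22 > 20, search left half
lo=0, hi=6, mid=3, arr[mid]=9 -> 9 < 20, search right half
lo=4, hi=6, mid=5, arr[mid]=16 -> 16 < 20, search right half
lo=6, hi=6, mid=6, arr[mid]=20 -> Found target at index 6!

Binary search finds 20 at index 6 after 4 comparisons. The search repeatedly halves the search space by comparing with the middle element.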